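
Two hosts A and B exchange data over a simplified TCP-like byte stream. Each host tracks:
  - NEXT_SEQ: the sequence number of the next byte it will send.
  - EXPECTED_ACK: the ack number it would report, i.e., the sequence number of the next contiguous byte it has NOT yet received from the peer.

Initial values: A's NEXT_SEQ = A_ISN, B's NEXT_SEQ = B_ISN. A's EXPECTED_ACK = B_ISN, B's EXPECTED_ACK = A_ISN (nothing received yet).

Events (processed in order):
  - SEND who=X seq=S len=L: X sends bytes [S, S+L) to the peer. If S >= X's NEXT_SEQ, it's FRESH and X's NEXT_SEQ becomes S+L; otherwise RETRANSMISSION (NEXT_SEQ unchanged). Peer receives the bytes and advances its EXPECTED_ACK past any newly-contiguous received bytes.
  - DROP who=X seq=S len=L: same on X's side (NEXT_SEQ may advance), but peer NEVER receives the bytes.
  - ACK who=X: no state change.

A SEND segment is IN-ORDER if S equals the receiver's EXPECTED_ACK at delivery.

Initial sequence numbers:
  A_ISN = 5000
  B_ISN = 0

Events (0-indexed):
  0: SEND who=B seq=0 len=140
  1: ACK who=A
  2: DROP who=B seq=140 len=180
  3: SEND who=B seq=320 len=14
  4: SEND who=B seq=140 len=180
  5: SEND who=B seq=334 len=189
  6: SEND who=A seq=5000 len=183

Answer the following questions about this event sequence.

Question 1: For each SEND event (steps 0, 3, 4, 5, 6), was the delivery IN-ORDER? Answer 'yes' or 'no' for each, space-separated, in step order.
Answer: yes no yes yes yes

Derivation:
Step 0: SEND seq=0 -> in-order
Step 3: SEND seq=320 -> out-of-order
Step 4: SEND seq=140 -> in-order
Step 5: SEND seq=334 -> in-order
Step 6: SEND seq=5000 -> in-order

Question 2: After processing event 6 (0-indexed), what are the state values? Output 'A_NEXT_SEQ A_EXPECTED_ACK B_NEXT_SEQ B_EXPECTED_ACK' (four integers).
After event 0: A_seq=5000 A_ack=140 B_seq=140 B_ack=5000
After event 1: A_seq=5000 A_ack=140 B_seq=140 B_ack=5000
After event 2: A_seq=5000 A_ack=140 B_seq=320 B_ack=5000
After event 3: A_seq=5000 A_ack=140 B_seq=334 B_ack=5000
After event 4: A_seq=5000 A_ack=334 B_seq=334 B_ack=5000
After event 5: A_seq=5000 A_ack=523 B_seq=523 B_ack=5000
After event 6: A_seq=5183 A_ack=523 B_seq=523 B_ack=5183

5183 523 523 5183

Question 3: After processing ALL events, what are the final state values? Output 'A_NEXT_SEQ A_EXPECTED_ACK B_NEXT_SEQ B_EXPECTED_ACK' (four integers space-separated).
After event 0: A_seq=5000 A_ack=140 B_seq=140 B_ack=5000
After event 1: A_seq=5000 A_ack=140 B_seq=140 B_ack=5000
After event 2: A_seq=5000 A_ack=140 B_seq=320 B_ack=5000
After event 3: A_seq=5000 A_ack=140 B_seq=334 B_ack=5000
After event 4: A_seq=5000 A_ack=334 B_seq=334 B_ack=5000
After event 5: A_seq=5000 A_ack=523 B_seq=523 B_ack=5000
After event 6: A_seq=5183 A_ack=523 B_seq=523 B_ack=5183

Answer: 5183 523 523 5183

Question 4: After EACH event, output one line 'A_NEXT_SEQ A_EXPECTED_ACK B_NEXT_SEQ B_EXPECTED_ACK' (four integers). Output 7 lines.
5000 140 140 5000
5000 140 140 5000
5000 140 320 5000
5000 140 334 5000
5000 334 334 5000
5000 523 523 5000
5183 523 523 5183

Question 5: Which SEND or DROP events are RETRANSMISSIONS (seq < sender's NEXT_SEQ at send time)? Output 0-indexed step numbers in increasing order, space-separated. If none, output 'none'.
Step 0: SEND seq=0 -> fresh
Step 2: DROP seq=140 -> fresh
Step 3: SEND seq=320 -> fresh
Step 4: SEND seq=140 -> retransmit
Step 5: SEND seq=334 -> fresh
Step 6: SEND seq=5000 -> fresh

Answer: 4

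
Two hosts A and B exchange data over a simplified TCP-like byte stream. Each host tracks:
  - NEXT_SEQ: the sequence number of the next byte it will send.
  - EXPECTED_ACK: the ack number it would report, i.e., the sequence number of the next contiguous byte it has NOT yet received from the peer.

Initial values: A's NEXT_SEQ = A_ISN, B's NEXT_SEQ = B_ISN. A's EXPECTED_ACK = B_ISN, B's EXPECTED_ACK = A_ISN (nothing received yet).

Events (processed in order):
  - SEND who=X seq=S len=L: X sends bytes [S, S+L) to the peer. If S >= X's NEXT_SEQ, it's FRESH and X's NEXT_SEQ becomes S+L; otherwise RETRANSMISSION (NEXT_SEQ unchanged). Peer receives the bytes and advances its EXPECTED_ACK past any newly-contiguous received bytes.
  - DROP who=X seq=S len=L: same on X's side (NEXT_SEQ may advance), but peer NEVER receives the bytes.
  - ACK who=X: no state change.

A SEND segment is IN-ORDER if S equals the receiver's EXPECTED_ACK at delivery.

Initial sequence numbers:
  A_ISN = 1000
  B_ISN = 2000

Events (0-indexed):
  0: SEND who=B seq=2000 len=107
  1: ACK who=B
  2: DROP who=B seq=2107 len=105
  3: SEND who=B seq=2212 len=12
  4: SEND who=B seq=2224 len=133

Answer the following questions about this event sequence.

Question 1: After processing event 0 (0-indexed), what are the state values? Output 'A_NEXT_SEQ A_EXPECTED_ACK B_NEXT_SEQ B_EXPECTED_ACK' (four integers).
After event 0: A_seq=1000 A_ack=2107 B_seq=2107 B_ack=1000

1000 2107 2107 1000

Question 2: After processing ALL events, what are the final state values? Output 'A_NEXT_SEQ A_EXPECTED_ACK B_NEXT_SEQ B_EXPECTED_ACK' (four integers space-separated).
After event 0: A_seq=1000 A_ack=2107 B_seq=2107 B_ack=1000
After event 1: A_seq=1000 A_ack=2107 B_seq=2107 B_ack=1000
After event 2: A_seq=1000 A_ack=2107 B_seq=2212 B_ack=1000
After event 3: A_seq=1000 A_ack=2107 B_seq=2224 B_ack=1000
After event 4: A_seq=1000 A_ack=2107 B_seq=2357 B_ack=1000

Answer: 1000 2107 2357 1000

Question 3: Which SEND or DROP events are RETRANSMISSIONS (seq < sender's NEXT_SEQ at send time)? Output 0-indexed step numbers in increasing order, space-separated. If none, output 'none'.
Step 0: SEND seq=2000 -> fresh
Step 2: DROP seq=2107 -> fresh
Step 3: SEND seq=2212 -> fresh
Step 4: SEND seq=2224 -> fresh

Answer: none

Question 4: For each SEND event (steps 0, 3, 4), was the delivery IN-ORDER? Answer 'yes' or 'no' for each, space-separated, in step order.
Answer: yes no no

Derivation:
Step 0: SEND seq=2000 -> in-order
Step 3: SEND seq=2212 -> out-of-order
Step 4: SEND seq=2224 -> out-of-order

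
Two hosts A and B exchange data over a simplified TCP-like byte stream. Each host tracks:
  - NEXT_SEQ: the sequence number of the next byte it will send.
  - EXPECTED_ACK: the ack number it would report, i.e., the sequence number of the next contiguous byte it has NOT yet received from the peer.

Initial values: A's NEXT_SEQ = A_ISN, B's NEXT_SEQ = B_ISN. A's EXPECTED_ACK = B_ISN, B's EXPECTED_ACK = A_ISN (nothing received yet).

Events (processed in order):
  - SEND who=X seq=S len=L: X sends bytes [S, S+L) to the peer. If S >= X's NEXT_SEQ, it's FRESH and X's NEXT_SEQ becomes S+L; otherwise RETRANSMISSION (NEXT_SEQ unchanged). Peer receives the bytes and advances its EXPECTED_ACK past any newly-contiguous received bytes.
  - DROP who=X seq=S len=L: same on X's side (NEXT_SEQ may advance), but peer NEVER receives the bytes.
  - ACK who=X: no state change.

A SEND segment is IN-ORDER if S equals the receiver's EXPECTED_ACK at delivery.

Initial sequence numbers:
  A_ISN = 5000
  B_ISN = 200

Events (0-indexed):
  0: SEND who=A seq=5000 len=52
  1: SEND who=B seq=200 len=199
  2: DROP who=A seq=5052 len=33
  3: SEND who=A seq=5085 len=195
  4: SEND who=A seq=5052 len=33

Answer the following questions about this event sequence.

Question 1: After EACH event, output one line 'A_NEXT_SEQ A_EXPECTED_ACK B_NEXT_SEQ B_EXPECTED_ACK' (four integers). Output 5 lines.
5052 200 200 5052
5052 399 399 5052
5085 399 399 5052
5280 399 399 5052
5280 399 399 5280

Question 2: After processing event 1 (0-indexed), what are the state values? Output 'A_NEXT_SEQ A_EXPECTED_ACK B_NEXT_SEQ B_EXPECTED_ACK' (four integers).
After event 0: A_seq=5052 A_ack=200 B_seq=200 B_ack=5052
After event 1: A_seq=5052 A_ack=399 B_seq=399 B_ack=5052

5052 399 399 5052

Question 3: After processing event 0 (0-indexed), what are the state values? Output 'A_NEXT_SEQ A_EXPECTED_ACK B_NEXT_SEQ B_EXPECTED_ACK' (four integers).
After event 0: A_seq=5052 A_ack=200 B_seq=200 B_ack=5052

5052 200 200 5052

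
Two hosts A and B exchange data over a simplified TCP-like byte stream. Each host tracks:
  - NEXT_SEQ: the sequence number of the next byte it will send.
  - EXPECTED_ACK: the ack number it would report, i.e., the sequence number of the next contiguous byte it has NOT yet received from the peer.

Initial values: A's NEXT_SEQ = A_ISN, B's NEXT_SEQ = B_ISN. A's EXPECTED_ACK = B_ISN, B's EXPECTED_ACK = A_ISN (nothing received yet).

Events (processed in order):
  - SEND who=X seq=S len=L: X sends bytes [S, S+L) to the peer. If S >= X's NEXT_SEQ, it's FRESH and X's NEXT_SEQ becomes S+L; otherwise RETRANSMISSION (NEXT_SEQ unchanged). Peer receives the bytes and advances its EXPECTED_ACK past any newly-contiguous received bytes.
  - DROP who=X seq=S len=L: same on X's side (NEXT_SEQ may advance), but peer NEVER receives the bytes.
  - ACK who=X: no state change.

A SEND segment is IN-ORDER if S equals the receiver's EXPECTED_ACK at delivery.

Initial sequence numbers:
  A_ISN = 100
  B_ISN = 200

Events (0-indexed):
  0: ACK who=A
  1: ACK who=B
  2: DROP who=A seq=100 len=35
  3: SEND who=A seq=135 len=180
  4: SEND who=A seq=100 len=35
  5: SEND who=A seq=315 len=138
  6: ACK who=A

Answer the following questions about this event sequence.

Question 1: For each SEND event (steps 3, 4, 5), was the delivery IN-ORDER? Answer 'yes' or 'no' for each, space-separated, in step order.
Answer: no yes yes

Derivation:
Step 3: SEND seq=135 -> out-of-order
Step 4: SEND seq=100 -> in-order
Step 5: SEND seq=315 -> in-order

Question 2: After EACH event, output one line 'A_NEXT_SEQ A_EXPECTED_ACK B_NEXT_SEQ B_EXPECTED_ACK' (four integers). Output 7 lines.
100 200 200 100
100 200 200 100
135 200 200 100
315 200 200 100
315 200 200 315
453 200 200 453
453 200 200 453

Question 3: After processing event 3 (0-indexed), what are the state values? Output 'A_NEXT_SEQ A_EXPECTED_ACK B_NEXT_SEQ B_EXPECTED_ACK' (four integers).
After event 0: A_seq=100 A_ack=200 B_seq=200 B_ack=100
After event 1: A_seq=100 A_ack=200 B_seq=200 B_ack=100
After event 2: A_seq=135 A_ack=200 B_seq=200 B_ack=100
After event 3: A_seq=315 A_ack=200 B_seq=200 B_ack=100

315 200 200 100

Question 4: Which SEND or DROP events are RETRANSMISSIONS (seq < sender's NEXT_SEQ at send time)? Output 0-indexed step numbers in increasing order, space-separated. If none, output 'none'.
Answer: 4

Derivation:
Step 2: DROP seq=100 -> fresh
Step 3: SEND seq=135 -> fresh
Step 4: SEND seq=100 -> retransmit
Step 5: SEND seq=315 -> fresh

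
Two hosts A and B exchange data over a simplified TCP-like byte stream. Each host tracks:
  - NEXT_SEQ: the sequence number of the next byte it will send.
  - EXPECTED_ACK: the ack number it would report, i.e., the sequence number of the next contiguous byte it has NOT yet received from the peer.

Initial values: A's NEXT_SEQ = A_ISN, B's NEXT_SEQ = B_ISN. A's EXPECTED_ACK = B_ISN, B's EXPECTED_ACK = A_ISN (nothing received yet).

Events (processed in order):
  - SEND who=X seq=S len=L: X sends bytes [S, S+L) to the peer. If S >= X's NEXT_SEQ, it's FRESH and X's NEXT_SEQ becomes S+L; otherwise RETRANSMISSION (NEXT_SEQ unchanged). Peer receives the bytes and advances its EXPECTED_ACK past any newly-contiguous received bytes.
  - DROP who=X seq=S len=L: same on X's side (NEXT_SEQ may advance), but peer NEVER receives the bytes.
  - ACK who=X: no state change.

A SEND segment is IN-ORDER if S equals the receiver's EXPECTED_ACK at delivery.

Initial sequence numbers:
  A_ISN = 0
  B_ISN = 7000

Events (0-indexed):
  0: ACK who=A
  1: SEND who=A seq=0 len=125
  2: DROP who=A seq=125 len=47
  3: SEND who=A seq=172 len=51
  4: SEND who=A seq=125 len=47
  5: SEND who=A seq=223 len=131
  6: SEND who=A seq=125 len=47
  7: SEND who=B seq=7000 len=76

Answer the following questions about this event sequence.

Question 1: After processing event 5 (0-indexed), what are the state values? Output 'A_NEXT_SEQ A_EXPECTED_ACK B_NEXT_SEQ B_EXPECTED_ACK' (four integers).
After event 0: A_seq=0 A_ack=7000 B_seq=7000 B_ack=0
After event 1: A_seq=125 A_ack=7000 B_seq=7000 B_ack=125
After event 2: A_seq=172 A_ack=7000 B_seq=7000 B_ack=125
After event 3: A_seq=223 A_ack=7000 B_seq=7000 B_ack=125
After event 4: A_seq=223 A_ack=7000 B_seq=7000 B_ack=223
After event 5: A_seq=354 A_ack=7000 B_seq=7000 B_ack=354

354 7000 7000 354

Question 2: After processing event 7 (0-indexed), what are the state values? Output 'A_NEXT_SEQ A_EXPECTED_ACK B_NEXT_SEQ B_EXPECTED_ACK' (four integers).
After event 0: A_seq=0 A_ack=7000 B_seq=7000 B_ack=0
After event 1: A_seq=125 A_ack=7000 B_seq=7000 B_ack=125
After event 2: A_seq=172 A_ack=7000 B_seq=7000 B_ack=125
After event 3: A_seq=223 A_ack=7000 B_seq=7000 B_ack=125
After event 4: A_seq=223 A_ack=7000 B_seq=7000 B_ack=223
After event 5: A_seq=354 A_ack=7000 B_seq=7000 B_ack=354
After event 6: A_seq=354 A_ack=7000 B_seq=7000 B_ack=354
After event 7: A_seq=354 A_ack=7076 B_seq=7076 B_ack=354

354 7076 7076 354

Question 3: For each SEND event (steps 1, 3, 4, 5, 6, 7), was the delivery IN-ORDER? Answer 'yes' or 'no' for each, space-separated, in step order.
Step 1: SEND seq=0 -> in-order
Step 3: SEND seq=172 -> out-of-order
Step 4: SEND seq=125 -> in-order
Step 5: SEND seq=223 -> in-order
Step 6: SEND seq=125 -> out-of-order
Step 7: SEND seq=7000 -> in-order

Answer: yes no yes yes no yes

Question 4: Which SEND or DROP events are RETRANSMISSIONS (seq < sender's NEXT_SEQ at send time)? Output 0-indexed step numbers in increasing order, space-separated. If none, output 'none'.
Step 1: SEND seq=0 -> fresh
Step 2: DROP seq=125 -> fresh
Step 3: SEND seq=172 -> fresh
Step 4: SEND seq=125 -> retransmit
Step 5: SEND seq=223 -> fresh
Step 6: SEND seq=125 -> retransmit
Step 7: SEND seq=7000 -> fresh

Answer: 4 6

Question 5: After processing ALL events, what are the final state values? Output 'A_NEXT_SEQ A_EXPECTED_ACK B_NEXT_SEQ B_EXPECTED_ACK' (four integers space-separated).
Answer: 354 7076 7076 354

Derivation:
After event 0: A_seq=0 A_ack=7000 B_seq=7000 B_ack=0
After event 1: A_seq=125 A_ack=7000 B_seq=7000 B_ack=125
After event 2: A_seq=172 A_ack=7000 B_seq=7000 B_ack=125
After event 3: A_seq=223 A_ack=7000 B_seq=7000 B_ack=125
After event 4: A_seq=223 A_ack=7000 B_seq=7000 B_ack=223
After event 5: A_seq=354 A_ack=7000 B_seq=7000 B_ack=354
After event 6: A_seq=354 A_ack=7000 B_seq=7000 B_ack=354
After event 7: A_seq=354 A_ack=7076 B_seq=7076 B_ack=354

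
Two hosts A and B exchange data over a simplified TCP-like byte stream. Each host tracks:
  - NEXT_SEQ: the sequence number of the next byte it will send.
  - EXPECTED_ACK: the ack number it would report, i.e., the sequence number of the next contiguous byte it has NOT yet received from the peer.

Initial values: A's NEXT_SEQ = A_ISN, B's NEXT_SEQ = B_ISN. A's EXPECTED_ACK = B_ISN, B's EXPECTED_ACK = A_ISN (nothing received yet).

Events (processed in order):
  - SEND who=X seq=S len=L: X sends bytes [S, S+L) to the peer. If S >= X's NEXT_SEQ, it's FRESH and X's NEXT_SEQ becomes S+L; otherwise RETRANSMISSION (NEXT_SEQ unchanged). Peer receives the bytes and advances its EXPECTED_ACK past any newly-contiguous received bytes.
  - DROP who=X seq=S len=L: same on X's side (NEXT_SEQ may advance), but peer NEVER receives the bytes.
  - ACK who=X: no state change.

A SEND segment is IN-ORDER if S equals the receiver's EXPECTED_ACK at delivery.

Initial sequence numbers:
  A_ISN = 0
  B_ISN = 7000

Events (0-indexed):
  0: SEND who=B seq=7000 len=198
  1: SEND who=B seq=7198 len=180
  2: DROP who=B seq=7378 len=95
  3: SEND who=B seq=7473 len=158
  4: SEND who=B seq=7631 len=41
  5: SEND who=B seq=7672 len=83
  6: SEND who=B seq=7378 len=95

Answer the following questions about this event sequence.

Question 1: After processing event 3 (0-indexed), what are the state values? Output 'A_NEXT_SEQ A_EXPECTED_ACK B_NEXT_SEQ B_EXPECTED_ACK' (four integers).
After event 0: A_seq=0 A_ack=7198 B_seq=7198 B_ack=0
After event 1: A_seq=0 A_ack=7378 B_seq=7378 B_ack=0
After event 2: A_seq=0 A_ack=7378 B_seq=7473 B_ack=0
After event 3: A_seq=0 A_ack=7378 B_seq=7631 B_ack=0

0 7378 7631 0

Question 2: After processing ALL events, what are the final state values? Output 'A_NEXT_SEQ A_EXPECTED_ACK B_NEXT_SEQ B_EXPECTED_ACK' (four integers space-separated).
After event 0: A_seq=0 A_ack=7198 B_seq=7198 B_ack=0
After event 1: A_seq=0 A_ack=7378 B_seq=7378 B_ack=0
After event 2: A_seq=0 A_ack=7378 B_seq=7473 B_ack=0
After event 3: A_seq=0 A_ack=7378 B_seq=7631 B_ack=0
After event 4: A_seq=0 A_ack=7378 B_seq=7672 B_ack=0
After event 5: A_seq=0 A_ack=7378 B_seq=7755 B_ack=0
After event 6: A_seq=0 A_ack=7755 B_seq=7755 B_ack=0

Answer: 0 7755 7755 0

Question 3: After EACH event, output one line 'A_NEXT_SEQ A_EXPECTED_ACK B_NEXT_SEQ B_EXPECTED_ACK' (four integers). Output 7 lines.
0 7198 7198 0
0 7378 7378 0
0 7378 7473 0
0 7378 7631 0
0 7378 7672 0
0 7378 7755 0
0 7755 7755 0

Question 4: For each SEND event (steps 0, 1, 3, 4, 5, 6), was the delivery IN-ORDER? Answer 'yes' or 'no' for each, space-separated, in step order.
Step 0: SEND seq=7000 -> in-order
Step 1: SEND seq=7198 -> in-order
Step 3: SEND seq=7473 -> out-of-order
Step 4: SEND seq=7631 -> out-of-order
Step 5: SEND seq=7672 -> out-of-order
Step 6: SEND seq=7378 -> in-order

Answer: yes yes no no no yes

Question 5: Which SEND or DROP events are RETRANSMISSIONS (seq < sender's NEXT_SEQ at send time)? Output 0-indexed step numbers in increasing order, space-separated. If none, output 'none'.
Answer: 6

Derivation:
Step 0: SEND seq=7000 -> fresh
Step 1: SEND seq=7198 -> fresh
Step 2: DROP seq=7378 -> fresh
Step 3: SEND seq=7473 -> fresh
Step 4: SEND seq=7631 -> fresh
Step 5: SEND seq=7672 -> fresh
Step 6: SEND seq=7378 -> retransmit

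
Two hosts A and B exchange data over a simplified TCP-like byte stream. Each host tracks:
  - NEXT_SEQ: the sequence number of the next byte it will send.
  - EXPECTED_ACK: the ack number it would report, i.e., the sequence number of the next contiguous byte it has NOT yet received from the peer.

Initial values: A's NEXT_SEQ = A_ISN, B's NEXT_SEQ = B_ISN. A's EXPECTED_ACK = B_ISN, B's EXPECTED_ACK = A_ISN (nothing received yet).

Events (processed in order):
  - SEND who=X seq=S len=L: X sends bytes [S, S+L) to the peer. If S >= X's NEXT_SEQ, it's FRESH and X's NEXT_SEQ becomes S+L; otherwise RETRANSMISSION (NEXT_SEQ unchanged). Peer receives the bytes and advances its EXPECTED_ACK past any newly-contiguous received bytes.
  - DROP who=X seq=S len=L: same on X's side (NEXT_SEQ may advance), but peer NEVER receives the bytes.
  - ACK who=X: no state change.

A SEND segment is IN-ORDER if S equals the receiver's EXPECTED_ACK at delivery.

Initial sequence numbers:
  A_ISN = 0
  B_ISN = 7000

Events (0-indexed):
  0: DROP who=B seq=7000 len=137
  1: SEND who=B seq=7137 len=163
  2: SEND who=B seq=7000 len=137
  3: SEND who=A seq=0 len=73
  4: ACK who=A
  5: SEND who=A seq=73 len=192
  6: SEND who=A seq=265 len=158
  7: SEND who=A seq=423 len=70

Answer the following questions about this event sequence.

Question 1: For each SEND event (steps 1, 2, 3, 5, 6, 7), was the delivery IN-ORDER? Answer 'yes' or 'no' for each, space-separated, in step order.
Answer: no yes yes yes yes yes

Derivation:
Step 1: SEND seq=7137 -> out-of-order
Step 2: SEND seq=7000 -> in-order
Step 3: SEND seq=0 -> in-order
Step 5: SEND seq=73 -> in-order
Step 6: SEND seq=265 -> in-order
Step 7: SEND seq=423 -> in-order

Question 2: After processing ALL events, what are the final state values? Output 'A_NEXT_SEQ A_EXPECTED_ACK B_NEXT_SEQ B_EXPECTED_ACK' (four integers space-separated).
After event 0: A_seq=0 A_ack=7000 B_seq=7137 B_ack=0
After event 1: A_seq=0 A_ack=7000 B_seq=7300 B_ack=0
After event 2: A_seq=0 A_ack=7300 B_seq=7300 B_ack=0
After event 3: A_seq=73 A_ack=7300 B_seq=7300 B_ack=73
After event 4: A_seq=73 A_ack=7300 B_seq=7300 B_ack=73
After event 5: A_seq=265 A_ack=7300 B_seq=7300 B_ack=265
After event 6: A_seq=423 A_ack=7300 B_seq=7300 B_ack=423
After event 7: A_seq=493 A_ack=7300 B_seq=7300 B_ack=493

Answer: 493 7300 7300 493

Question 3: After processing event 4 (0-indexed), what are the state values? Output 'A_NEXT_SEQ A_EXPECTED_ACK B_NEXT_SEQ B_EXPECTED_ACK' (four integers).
After event 0: A_seq=0 A_ack=7000 B_seq=7137 B_ack=0
After event 1: A_seq=0 A_ack=7000 B_seq=7300 B_ack=0
After event 2: A_seq=0 A_ack=7300 B_seq=7300 B_ack=0
After event 3: A_seq=73 A_ack=7300 B_seq=7300 B_ack=73
After event 4: A_seq=73 A_ack=7300 B_seq=7300 B_ack=73

73 7300 7300 73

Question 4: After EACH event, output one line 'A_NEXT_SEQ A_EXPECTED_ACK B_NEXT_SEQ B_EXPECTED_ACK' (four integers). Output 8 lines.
0 7000 7137 0
0 7000 7300 0
0 7300 7300 0
73 7300 7300 73
73 7300 7300 73
265 7300 7300 265
423 7300 7300 423
493 7300 7300 493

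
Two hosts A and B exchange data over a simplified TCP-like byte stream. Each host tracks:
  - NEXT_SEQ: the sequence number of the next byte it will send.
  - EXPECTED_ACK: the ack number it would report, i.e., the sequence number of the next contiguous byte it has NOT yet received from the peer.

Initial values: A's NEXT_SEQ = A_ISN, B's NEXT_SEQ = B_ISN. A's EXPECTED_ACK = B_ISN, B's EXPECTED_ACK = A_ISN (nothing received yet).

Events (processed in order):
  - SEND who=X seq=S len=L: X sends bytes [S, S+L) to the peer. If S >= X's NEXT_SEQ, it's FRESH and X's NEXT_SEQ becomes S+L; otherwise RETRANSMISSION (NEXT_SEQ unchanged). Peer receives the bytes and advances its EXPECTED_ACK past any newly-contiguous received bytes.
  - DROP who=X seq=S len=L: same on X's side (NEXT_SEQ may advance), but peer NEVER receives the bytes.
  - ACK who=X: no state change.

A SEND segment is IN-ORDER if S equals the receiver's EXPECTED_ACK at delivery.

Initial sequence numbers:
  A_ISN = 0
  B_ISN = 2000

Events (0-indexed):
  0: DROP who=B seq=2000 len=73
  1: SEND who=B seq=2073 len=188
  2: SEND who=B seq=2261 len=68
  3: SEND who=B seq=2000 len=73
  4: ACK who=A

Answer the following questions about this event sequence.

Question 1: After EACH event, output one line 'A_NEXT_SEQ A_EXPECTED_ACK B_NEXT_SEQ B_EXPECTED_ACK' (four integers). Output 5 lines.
0 2000 2073 0
0 2000 2261 0
0 2000 2329 0
0 2329 2329 0
0 2329 2329 0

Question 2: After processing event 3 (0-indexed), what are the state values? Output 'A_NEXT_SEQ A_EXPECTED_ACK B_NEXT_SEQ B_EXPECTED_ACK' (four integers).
After event 0: A_seq=0 A_ack=2000 B_seq=2073 B_ack=0
After event 1: A_seq=0 A_ack=2000 B_seq=2261 B_ack=0
After event 2: A_seq=0 A_ack=2000 B_seq=2329 B_ack=0
After event 3: A_seq=0 A_ack=2329 B_seq=2329 B_ack=0

0 2329 2329 0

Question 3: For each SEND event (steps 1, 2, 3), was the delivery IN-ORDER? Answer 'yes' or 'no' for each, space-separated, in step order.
Step 1: SEND seq=2073 -> out-of-order
Step 2: SEND seq=2261 -> out-of-order
Step 3: SEND seq=2000 -> in-order

Answer: no no yes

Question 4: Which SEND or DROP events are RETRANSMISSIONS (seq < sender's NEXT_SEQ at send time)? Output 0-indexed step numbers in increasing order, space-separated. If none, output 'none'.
Step 0: DROP seq=2000 -> fresh
Step 1: SEND seq=2073 -> fresh
Step 2: SEND seq=2261 -> fresh
Step 3: SEND seq=2000 -> retransmit

Answer: 3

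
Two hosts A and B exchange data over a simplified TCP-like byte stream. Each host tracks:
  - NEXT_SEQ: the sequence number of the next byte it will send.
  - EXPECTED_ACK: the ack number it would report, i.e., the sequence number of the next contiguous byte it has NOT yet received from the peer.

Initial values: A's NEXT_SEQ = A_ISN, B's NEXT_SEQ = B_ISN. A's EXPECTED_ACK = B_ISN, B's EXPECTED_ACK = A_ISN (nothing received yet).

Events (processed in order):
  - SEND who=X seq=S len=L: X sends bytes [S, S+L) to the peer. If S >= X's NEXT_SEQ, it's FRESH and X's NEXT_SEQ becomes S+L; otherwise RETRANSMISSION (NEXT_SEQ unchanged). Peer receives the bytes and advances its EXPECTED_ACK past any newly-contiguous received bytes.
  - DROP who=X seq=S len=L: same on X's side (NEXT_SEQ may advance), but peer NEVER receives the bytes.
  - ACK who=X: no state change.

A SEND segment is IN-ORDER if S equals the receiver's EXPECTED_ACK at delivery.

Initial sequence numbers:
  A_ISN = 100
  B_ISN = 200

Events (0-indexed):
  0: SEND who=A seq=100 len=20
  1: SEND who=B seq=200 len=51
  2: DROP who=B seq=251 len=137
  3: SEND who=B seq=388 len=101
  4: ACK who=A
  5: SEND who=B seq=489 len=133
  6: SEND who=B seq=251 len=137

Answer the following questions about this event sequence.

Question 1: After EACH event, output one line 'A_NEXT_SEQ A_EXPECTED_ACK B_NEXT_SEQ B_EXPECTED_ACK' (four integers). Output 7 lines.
120 200 200 120
120 251 251 120
120 251 388 120
120 251 489 120
120 251 489 120
120 251 622 120
120 622 622 120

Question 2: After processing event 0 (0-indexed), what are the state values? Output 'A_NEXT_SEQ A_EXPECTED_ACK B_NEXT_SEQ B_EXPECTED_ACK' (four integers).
After event 0: A_seq=120 A_ack=200 B_seq=200 B_ack=120

120 200 200 120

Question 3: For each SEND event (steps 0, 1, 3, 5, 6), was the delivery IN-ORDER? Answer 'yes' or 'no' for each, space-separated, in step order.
Step 0: SEND seq=100 -> in-order
Step 1: SEND seq=200 -> in-order
Step 3: SEND seq=388 -> out-of-order
Step 5: SEND seq=489 -> out-of-order
Step 6: SEND seq=251 -> in-order

Answer: yes yes no no yes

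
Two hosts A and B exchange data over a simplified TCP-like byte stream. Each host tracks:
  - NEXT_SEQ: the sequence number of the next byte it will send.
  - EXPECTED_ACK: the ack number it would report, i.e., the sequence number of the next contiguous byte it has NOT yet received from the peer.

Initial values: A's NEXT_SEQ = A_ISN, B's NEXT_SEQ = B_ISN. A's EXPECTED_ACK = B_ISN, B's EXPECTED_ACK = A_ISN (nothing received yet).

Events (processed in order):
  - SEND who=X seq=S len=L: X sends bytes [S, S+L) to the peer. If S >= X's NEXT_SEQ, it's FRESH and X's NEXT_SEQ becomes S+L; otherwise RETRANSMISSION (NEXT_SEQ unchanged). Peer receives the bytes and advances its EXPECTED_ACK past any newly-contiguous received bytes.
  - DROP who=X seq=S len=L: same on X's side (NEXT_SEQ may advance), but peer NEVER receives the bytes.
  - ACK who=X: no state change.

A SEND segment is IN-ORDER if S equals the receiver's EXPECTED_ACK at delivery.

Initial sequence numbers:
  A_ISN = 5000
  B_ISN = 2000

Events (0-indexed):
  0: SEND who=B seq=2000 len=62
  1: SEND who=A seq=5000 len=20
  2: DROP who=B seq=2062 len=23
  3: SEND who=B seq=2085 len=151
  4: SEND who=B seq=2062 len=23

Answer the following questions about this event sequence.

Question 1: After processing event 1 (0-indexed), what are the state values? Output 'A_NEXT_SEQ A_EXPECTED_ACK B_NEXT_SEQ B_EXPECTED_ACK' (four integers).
After event 0: A_seq=5000 A_ack=2062 B_seq=2062 B_ack=5000
After event 1: A_seq=5020 A_ack=2062 B_seq=2062 B_ack=5020

5020 2062 2062 5020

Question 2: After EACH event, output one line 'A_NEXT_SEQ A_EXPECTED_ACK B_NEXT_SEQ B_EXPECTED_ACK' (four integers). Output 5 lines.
5000 2062 2062 5000
5020 2062 2062 5020
5020 2062 2085 5020
5020 2062 2236 5020
5020 2236 2236 5020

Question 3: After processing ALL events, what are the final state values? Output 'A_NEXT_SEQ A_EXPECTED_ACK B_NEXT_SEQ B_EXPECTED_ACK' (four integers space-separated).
Answer: 5020 2236 2236 5020

Derivation:
After event 0: A_seq=5000 A_ack=2062 B_seq=2062 B_ack=5000
After event 1: A_seq=5020 A_ack=2062 B_seq=2062 B_ack=5020
After event 2: A_seq=5020 A_ack=2062 B_seq=2085 B_ack=5020
After event 3: A_seq=5020 A_ack=2062 B_seq=2236 B_ack=5020
After event 4: A_seq=5020 A_ack=2236 B_seq=2236 B_ack=5020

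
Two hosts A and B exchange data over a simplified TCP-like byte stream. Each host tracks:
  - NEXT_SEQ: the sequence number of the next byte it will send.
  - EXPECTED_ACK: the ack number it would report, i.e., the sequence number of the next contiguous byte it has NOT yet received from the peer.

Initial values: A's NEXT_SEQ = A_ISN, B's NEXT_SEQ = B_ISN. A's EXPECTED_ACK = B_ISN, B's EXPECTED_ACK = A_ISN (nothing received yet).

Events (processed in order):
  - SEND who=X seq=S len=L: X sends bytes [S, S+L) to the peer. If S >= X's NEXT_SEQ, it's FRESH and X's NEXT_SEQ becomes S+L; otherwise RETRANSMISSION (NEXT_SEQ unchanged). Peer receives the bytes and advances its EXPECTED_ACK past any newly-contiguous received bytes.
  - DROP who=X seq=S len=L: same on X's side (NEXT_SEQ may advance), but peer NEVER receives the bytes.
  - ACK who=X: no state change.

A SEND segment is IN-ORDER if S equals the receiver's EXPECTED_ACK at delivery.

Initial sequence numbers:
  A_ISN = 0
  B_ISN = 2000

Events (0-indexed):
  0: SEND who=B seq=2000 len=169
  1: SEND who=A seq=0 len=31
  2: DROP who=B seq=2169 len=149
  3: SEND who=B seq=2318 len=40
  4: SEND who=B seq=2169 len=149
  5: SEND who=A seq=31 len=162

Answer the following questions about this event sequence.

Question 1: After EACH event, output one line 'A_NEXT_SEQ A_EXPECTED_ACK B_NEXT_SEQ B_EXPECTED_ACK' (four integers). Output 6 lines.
0 2169 2169 0
31 2169 2169 31
31 2169 2318 31
31 2169 2358 31
31 2358 2358 31
193 2358 2358 193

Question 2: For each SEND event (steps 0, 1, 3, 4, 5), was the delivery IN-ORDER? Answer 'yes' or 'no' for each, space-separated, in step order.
Answer: yes yes no yes yes

Derivation:
Step 0: SEND seq=2000 -> in-order
Step 1: SEND seq=0 -> in-order
Step 3: SEND seq=2318 -> out-of-order
Step 4: SEND seq=2169 -> in-order
Step 5: SEND seq=31 -> in-order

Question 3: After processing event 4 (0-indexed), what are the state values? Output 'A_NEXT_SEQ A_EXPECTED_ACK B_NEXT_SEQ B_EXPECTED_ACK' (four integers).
After event 0: A_seq=0 A_ack=2169 B_seq=2169 B_ack=0
After event 1: A_seq=31 A_ack=2169 B_seq=2169 B_ack=31
After event 2: A_seq=31 A_ack=2169 B_seq=2318 B_ack=31
After event 3: A_seq=31 A_ack=2169 B_seq=2358 B_ack=31
After event 4: A_seq=31 A_ack=2358 B_seq=2358 B_ack=31

31 2358 2358 31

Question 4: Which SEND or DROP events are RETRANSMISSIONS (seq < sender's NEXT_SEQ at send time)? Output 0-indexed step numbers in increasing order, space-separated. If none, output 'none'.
Answer: 4

Derivation:
Step 0: SEND seq=2000 -> fresh
Step 1: SEND seq=0 -> fresh
Step 2: DROP seq=2169 -> fresh
Step 3: SEND seq=2318 -> fresh
Step 4: SEND seq=2169 -> retransmit
Step 5: SEND seq=31 -> fresh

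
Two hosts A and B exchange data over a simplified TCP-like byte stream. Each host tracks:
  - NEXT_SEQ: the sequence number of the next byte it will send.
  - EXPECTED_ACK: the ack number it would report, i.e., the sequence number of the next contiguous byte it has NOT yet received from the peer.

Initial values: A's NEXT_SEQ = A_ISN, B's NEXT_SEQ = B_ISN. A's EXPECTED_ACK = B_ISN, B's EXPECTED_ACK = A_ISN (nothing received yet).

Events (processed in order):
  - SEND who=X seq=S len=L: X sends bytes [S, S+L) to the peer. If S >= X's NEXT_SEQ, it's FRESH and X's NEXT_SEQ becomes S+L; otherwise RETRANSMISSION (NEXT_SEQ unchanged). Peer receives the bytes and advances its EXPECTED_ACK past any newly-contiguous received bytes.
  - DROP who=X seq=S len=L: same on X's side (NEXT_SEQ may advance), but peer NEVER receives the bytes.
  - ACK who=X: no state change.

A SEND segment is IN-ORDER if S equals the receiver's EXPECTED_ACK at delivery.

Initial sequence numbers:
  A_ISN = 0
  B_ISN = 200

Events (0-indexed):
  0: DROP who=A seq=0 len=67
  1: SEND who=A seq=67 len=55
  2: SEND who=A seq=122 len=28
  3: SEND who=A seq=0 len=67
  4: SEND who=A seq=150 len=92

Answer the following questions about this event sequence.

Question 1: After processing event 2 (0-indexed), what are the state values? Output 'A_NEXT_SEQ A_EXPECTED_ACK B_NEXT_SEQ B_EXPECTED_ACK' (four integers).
After event 0: A_seq=67 A_ack=200 B_seq=200 B_ack=0
After event 1: A_seq=122 A_ack=200 B_seq=200 B_ack=0
After event 2: A_seq=150 A_ack=200 B_seq=200 B_ack=0

150 200 200 0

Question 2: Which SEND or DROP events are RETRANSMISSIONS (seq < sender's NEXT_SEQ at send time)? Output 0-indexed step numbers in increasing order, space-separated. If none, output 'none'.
Answer: 3

Derivation:
Step 0: DROP seq=0 -> fresh
Step 1: SEND seq=67 -> fresh
Step 2: SEND seq=122 -> fresh
Step 3: SEND seq=0 -> retransmit
Step 4: SEND seq=150 -> fresh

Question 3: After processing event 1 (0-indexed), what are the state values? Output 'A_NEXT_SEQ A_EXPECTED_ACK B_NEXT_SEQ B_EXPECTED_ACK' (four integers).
After event 0: A_seq=67 A_ack=200 B_seq=200 B_ack=0
After event 1: A_seq=122 A_ack=200 B_seq=200 B_ack=0

122 200 200 0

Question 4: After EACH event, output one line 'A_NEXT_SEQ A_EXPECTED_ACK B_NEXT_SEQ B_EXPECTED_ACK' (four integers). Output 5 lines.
67 200 200 0
122 200 200 0
150 200 200 0
150 200 200 150
242 200 200 242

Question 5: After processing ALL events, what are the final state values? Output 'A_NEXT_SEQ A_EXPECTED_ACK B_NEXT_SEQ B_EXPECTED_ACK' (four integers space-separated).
Answer: 242 200 200 242

Derivation:
After event 0: A_seq=67 A_ack=200 B_seq=200 B_ack=0
After event 1: A_seq=122 A_ack=200 B_seq=200 B_ack=0
After event 2: A_seq=150 A_ack=200 B_seq=200 B_ack=0
After event 3: A_seq=150 A_ack=200 B_seq=200 B_ack=150
After event 4: A_seq=242 A_ack=200 B_seq=200 B_ack=242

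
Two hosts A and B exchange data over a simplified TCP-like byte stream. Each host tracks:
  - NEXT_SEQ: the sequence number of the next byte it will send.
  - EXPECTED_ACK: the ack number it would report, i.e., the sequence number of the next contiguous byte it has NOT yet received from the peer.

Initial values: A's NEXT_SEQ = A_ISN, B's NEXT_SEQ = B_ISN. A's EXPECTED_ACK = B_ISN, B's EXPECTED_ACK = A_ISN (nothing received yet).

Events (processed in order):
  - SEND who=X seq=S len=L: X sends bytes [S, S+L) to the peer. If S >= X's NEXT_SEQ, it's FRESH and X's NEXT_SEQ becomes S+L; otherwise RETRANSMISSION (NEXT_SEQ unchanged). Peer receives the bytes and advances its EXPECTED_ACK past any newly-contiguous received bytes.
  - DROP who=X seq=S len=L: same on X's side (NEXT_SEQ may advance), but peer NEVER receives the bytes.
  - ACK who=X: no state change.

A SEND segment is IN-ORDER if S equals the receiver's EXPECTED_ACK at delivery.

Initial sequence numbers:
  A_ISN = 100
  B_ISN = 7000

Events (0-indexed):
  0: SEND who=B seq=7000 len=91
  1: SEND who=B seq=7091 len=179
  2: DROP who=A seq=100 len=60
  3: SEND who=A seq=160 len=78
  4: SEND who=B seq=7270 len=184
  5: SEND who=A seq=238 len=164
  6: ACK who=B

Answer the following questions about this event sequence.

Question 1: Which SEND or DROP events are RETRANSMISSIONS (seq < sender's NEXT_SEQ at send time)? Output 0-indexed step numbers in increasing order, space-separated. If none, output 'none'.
Step 0: SEND seq=7000 -> fresh
Step 1: SEND seq=7091 -> fresh
Step 2: DROP seq=100 -> fresh
Step 3: SEND seq=160 -> fresh
Step 4: SEND seq=7270 -> fresh
Step 5: SEND seq=238 -> fresh

Answer: none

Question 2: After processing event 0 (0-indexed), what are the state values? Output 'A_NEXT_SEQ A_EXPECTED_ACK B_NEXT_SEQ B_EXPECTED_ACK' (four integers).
After event 0: A_seq=100 A_ack=7091 B_seq=7091 B_ack=100

100 7091 7091 100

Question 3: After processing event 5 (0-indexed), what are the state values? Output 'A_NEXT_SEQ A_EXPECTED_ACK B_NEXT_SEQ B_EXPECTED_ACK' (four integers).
After event 0: A_seq=100 A_ack=7091 B_seq=7091 B_ack=100
After event 1: A_seq=100 A_ack=7270 B_seq=7270 B_ack=100
After event 2: A_seq=160 A_ack=7270 B_seq=7270 B_ack=100
After event 3: A_seq=238 A_ack=7270 B_seq=7270 B_ack=100
After event 4: A_seq=238 A_ack=7454 B_seq=7454 B_ack=100
After event 5: A_seq=402 A_ack=7454 B_seq=7454 B_ack=100

402 7454 7454 100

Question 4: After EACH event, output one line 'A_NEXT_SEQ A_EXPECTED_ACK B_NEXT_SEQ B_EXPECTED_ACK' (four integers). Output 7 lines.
100 7091 7091 100
100 7270 7270 100
160 7270 7270 100
238 7270 7270 100
238 7454 7454 100
402 7454 7454 100
402 7454 7454 100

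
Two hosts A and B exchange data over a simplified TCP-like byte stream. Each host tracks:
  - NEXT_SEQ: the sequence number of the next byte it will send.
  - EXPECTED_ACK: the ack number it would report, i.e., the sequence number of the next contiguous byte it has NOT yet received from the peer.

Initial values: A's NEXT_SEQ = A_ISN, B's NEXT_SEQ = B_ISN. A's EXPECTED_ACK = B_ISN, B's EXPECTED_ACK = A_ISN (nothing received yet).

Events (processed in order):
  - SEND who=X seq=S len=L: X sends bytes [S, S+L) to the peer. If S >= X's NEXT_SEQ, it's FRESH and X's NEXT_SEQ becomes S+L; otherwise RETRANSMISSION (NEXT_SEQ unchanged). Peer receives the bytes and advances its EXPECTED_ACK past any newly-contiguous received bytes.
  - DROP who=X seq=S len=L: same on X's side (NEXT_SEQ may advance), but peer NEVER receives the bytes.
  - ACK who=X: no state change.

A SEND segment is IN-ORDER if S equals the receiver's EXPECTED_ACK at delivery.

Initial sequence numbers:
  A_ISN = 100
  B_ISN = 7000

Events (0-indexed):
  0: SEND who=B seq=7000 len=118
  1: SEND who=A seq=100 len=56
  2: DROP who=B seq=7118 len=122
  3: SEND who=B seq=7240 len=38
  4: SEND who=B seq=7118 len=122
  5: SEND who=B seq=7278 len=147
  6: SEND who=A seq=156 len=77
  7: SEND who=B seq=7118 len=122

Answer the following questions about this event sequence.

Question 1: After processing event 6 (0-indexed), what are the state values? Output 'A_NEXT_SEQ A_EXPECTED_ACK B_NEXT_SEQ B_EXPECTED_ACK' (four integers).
After event 0: A_seq=100 A_ack=7118 B_seq=7118 B_ack=100
After event 1: A_seq=156 A_ack=7118 B_seq=7118 B_ack=156
After event 2: A_seq=156 A_ack=7118 B_seq=7240 B_ack=156
After event 3: A_seq=156 A_ack=7118 B_seq=7278 B_ack=156
After event 4: A_seq=156 A_ack=7278 B_seq=7278 B_ack=156
After event 5: A_seq=156 A_ack=7425 B_seq=7425 B_ack=156
After event 6: A_seq=233 A_ack=7425 B_seq=7425 B_ack=233

233 7425 7425 233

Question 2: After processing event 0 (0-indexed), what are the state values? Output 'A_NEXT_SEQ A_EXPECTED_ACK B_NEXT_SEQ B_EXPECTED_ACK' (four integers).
After event 0: A_seq=100 A_ack=7118 B_seq=7118 B_ack=100

100 7118 7118 100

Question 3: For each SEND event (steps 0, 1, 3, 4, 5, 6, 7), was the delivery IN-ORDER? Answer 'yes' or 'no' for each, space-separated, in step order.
Step 0: SEND seq=7000 -> in-order
Step 1: SEND seq=100 -> in-order
Step 3: SEND seq=7240 -> out-of-order
Step 4: SEND seq=7118 -> in-order
Step 5: SEND seq=7278 -> in-order
Step 6: SEND seq=156 -> in-order
Step 7: SEND seq=7118 -> out-of-order

Answer: yes yes no yes yes yes no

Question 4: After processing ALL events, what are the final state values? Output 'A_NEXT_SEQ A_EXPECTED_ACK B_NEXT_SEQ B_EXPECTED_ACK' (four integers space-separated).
After event 0: A_seq=100 A_ack=7118 B_seq=7118 B_ack=100
After event 1: A_seq=156 A_ack=7118 B_seq=7118 B_ack=156
After event 2: A_seq=156 A_ack=7118 B_seq=7240 B_ack=156
After event 3: A_seq=156 A_ack=7118 B_seq=7278 B_ack=156
After event 4: A_seq=156 A_ack=7278 B_seq=7278 B_ack=156
After event 5: A_seq=156 A_ack=7425 B_seq=7425 B_ack=156
After event 6: A_seq=233 A_ack=7425 B_seq=7425 B_ack=233
After event 7: A_seq=233 A_ack=7425 B_seq=7425 B_ack=233

Answer: 233 7425 7425 233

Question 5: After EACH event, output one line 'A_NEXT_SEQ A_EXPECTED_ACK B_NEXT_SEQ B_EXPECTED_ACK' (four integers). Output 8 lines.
100 7118 7118 100
156 7118 7118 156
156 7118 7240 156
156 7118 7278 156
156 7278 7278 156
156 7425 7425 156
233 7425 7425 233
233 7425 7425 233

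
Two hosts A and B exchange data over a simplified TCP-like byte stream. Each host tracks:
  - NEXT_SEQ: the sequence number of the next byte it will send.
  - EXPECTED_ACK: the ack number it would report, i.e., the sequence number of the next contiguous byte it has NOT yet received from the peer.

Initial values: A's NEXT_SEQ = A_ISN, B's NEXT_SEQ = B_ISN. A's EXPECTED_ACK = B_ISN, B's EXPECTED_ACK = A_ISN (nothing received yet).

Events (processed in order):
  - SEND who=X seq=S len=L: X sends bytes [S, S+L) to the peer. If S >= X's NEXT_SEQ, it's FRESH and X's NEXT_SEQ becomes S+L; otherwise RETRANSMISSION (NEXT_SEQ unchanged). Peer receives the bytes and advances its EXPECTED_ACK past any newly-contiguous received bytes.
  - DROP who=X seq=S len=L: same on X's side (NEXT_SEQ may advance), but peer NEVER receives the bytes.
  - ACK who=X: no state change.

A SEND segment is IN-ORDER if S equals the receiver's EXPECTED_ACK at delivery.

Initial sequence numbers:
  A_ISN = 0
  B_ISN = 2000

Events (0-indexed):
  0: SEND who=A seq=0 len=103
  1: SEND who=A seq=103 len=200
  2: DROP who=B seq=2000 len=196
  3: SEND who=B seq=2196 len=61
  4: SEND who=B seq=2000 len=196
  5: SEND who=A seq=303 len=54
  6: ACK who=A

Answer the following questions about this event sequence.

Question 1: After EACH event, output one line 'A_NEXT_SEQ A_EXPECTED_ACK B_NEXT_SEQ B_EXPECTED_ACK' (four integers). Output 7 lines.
103 2000 2000 103
303 2000 2000 303
303 2000 2196 303
303 2000 2257 303
303 2257 2257 303
357 2257 2257 357
357 2257 2257 357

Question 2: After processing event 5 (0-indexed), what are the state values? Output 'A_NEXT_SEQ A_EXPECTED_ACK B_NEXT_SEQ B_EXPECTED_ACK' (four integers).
After event 0: A_seq=103 A_ack=2000 B_seq=2000 B_ack=103
After event 1: A_seq=303 A_ack=2000 B_seq=2000 B_ack=303
After event 2: A_seq=303 A_ack=2000 B_seq=2196 B_ack=303
After event 3: A_seq=303 A_ack=2000 B_seq=2257 B_ack=303
After event 4: A_seq=303 A_ack=2257 B_seq=2257 B_ack=303
After event 5: A_seq=357 A_ack=2257 B_seq=2257 B_ack=357

357 2257 2257 357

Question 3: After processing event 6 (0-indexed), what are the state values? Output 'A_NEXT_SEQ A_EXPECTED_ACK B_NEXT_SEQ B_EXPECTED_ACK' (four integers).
After event 0: A_seq=103 A_ack=2000 B_seq=2000 B_ack=103
After event 1: A_seq=303 A_ack=2000 B_seq=2000 B_ack=303
After event 2: A_seq=303 A_ack=2000 B_seq=2196 B_ack=303
After event 3: A_seq=303 A_ack=2000 B_seq=2257 B_ack=303
After event 4: A_seq=303 A_ack=2257 B_seq=2257 B_ack=303
After event 5: A_seq=357 A_ack=2257 B_seq=2257 B_ack=357
After event 6: A_seq=357 A_ack=2257 B_seq=2257 B_ack=357

357 2257 2257 357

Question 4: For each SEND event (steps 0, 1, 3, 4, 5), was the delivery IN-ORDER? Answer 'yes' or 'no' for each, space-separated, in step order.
Step 0: SEND seq=0 -> in-order
Step 1: SEND seq=103 -> in-order
Step 3: SEND seq=2196 -> out-of-order
Step 4: SEND seq=2000 -> in-order
Step 5: SEND seq=303 -> in-order

Answer: yes yes no yes yes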